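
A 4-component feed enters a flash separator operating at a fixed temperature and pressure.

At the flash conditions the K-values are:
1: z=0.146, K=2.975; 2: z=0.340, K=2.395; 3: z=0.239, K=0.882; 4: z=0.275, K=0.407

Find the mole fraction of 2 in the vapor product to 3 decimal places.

Iterate (Newton) starting at ψ = 0.48:
  ψ = 0.480: g = 0.1742, g' = -0.580 → ψ = 0.780
  ψ = 0.780: g = 0.0060, g' = -0.579 → ψ = 0.791
Converged at ψ = 0.791.
Compositions from xᵢ = zᵢ/(1+ψ(Kᵢ−1)), yᵢ = Kᵢxᵢ:
  1: x = 0.057, y = 0.170
  2: x = 0.162, y = 0.387
  3: x = 0.264, y = 0.232
  4: x = 0.518, y = 0.211

y_2 = 0.387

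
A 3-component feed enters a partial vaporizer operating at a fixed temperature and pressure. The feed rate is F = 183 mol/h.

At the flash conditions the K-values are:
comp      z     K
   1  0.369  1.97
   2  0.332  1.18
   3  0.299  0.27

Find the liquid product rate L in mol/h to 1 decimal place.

Material balance + equilibrium reduce to Σ zᵢ(Kᵢ−1)/(1+ψ(Kᵢ−1)) = 0.
Check two-phase: ΣzᵢKᵢ = 1.199 > 1 and Σzᵢ/Kᵢ = 1.576 > 1, so g(0) = 0.199 > 0 and g(1) = -0.576 < 0.
Newton iteration, ψ⁰ = 0.5:
  ψ = 0.500: g = -0.0479, g' = -0.562 → ψ = 0.415
  ψ = 0.415: g = -0.0022, g' = -0.514 → ψ = 0.410
Converged at ψ = 0.410.
Then V = ψ·F = 0.4105·183 = 75.1 mol/h and L = F − V = 107.9 mol/h.

L = 107.9 mol/h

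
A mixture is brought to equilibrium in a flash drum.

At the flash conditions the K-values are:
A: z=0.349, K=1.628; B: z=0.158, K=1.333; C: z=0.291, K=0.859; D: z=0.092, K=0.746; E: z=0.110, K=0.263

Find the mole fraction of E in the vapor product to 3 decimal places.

y_E = 0.049

Material balance + equilibrium reduce to Σ zᵢ(Kᵢ−1)/(1+V/F(Kᵢ−1)) = 0.
Feasibility: ΣzᵢKᵢ = 1.126, Σzᵢ/Kᵢ = 1.213 — both > 1, two phases present.
Newton–Raphson from V/F = 0.5:
  V/F = 0.500: g = 0.0126, g' = -0.257 → V/F = 0.549
  V/F = 0.549: g = -0.0004, g' = -0.272 → V/F = 0.548
Converged at V/F = 0.548.
Compositions from xᵢ = zᵢ/(1+V/F(Kᵢ−1)), yᵢ = Kᵢxᵢ:
  A: x = 0.260, y = 0.423
  B: x = 0.134, y = 0.178
  C: x = 0.315, y = 0.271
  D: x = 0.107, y = 0.080
  E: x = 0.184, y = 0.049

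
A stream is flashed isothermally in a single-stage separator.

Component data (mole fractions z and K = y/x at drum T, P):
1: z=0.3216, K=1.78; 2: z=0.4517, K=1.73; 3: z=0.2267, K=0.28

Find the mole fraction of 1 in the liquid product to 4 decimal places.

Material balance + equilibrium reduce to Σ zᵢ(Kᵢ−1)/(1+V/F(Kᵢ−1)) = 0.
Check two-phase: ΣzᵢKᵢ = 1.4174 > 1 and Σzᵢ/Kᵢ = 1.2514 > 1, so g(0) = 0.4174 > 0 and g(1) = -0.2514 < 0.
Iterate (Newton) starting at V/F = 0.44:
  V/F = 0.4400: g = 0.19742, g' = -0.4981 → V/F = 0.8363
  V/F = 0.8363: g = -0.05371, g' = -0.9070 → V/F = 0.7771
  V/F = 0.7771: g = -0.00398, g' = -0.7795 → V/F = 0.7720
Converged at V/F = 0.7720.
Compositions from xᵢ = zᵢ/(1+V/F(Kᵢ−1)), yᵢ = Kᵢxᵢ:
  1: x = 0.2007, y = 0.3573
  2: x = 0.2889, y = 0.4998
  3: x = 0.5104, y = 0.1429

x_1 = 0.2007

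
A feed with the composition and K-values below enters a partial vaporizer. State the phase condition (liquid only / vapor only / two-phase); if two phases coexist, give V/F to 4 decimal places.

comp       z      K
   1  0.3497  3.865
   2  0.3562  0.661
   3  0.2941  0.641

two-phase, V/F = 0.7775

ΣzᵢKᵢ = 1.7756; Σzᵢ/Kᵢ = 1.0882.
Both exceed 1, so a two-phase solution exists.
Material balance + equilibrium reduce to Σ zᵢ(Kᵢ−1)/(1+ψ(Kᵢ−1)) = 0.
Newton–Raphson from ψ = 0.38:
  ψ = 0.3800: g = 0.21880, g' = -0.7627 → ψ = 0.6669
  ψ = 0.6669: g = 0.04938, g' = -0.4727 → ψ = 0.7713
  ψ = 0.7713: g = 0.00260, g' = -0.4261 → ψ = 0.7775
Converged at ψ = 0.7775.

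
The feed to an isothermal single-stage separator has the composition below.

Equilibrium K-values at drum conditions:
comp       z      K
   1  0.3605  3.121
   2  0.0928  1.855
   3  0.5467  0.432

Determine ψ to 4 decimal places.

ψ = 0.4908

Newton iteration, ψ⁰ = 0.57:
  ψ = 0.5700: g = -0.05971, g' = -0.7487 → ψ = 0.4903
  ψ = 0.4903: g = 0.00038, g' = -0.7622 → ψ = 0.4908
Converged at ψ = 0.4908.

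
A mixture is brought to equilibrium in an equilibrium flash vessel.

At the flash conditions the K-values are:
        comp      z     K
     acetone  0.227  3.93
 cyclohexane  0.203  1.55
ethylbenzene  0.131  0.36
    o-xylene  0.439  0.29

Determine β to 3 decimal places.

Rachford–Rice: g(β) = Σ zᵢ(Kᵢ−1)/(1+β(Kᵢ−1)) = 0.
Feasibility: ΣzᵢKᵢ = 1.381, Σzᵢ/Kᵢ = 2.066 — both > 1, two phases present.
Newton–Raphson from β = 0.42:
  β = 0.420: g = -0.1699, g' = -0.982 → β = 0.247
  β = 0.247: g = 0.0067, g' = -1.105 → β = 0.253
Converged at β = 0.253.

β = 0.253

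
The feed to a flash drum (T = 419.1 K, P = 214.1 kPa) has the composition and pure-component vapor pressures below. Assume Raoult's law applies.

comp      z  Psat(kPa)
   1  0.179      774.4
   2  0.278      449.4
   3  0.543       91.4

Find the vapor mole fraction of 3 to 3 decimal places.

y_3 = 0.312

Raoult's law: Kᵢ = Pᵢˢᵃᵗ/P = Pᵢˢᵃᵗ/214.1.
  K_1 = 774.4/214.1 = 3.61700, K_2 = 449.4/214.1 = 2.09902, K_3 = 91.4/214.1 = 0.42690
Rachford–Rice: g(β) = Σ zᵢ(Kᵢ−1)/(1+β(Kᵢ−1)) = 0.
g(0) = ΣzᵢKᵢ − 1 = 0.463 and g(1) = 1 − Σzᵢ/Kᵢ = -0.454, so a root lies in (0, 1).
Iterate (Newton) starting at β = 0.64:
  β = 0.640: g = -0.1370, g' = -0.732 → β = 0.453
  β = 0.453: g = -0.0019, g' = -0.732 → β = 0.450
Converged at β = 0.450.
Compositions from xᵢ = zᵢ/(1+β(Kᵢ−1)), yᵢ = Kᵢxᵢ:
  1: x = 0.082, y = 0.297
  2: x = 0.186, y = 0.390
  3: x = 0.732, y = 0.312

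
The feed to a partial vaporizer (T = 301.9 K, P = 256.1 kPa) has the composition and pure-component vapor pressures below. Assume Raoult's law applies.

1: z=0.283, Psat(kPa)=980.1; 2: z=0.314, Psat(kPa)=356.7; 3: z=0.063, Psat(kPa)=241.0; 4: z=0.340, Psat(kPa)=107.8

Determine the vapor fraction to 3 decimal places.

Raoult's law: Kᵢ = Pᵢˢᵃᵗ/P = Pᵢˢᵃᵗ/256.1.
  K_1 = 980.1/256.1 = 3.82702, K_2 = 356.7/256.1 = 1.39282, K_3 = 241.0/256.1 = 0.94104, K_4 = 107.8/256.1 = 0.42093
Rachford–Rice: g(ψ) = Σ zᵢ(Kᵢ−1)/(1+ψ(Kᵢ−1)) = 0.
g(0) = ΣzᵢKᵢ − 1 = 0.723 and g(1) = 1 − Σzᵢ/Kᵢ = -0.174, so a root lies in (0, 1).
Iterate (Newton) starting at ψ = 0.45:
  ψ = 0.450: g = 0.1868, g' = -0.682 → ψ = 0.724
  ψ = 0.724: g = 0.0157, g' = -0.611 → ψ = 0.750
Converged at ψ = 0.750.

ψ = 0.750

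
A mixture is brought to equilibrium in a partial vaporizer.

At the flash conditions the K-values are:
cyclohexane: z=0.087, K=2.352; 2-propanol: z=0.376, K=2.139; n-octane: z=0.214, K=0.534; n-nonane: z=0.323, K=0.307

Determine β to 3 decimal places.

Rachford–Rice: g(β) = Σ zᵢ(Kᵢ−1)/(1+β(Kᵢ−1)) = 0.
g(0) = ΣzᵢKᵢ − 1 = 0.222 and g(1) = 1 − Σzᵢ/Kᵢ = -0.666, so a root lies in (0, 1).
Iterate (Newton) starting at β = 0.34:
  β = 0.340: g = -0.0220, g' = -0.659 → β = 0.307
Converged at β = 0.307.

β = 0.307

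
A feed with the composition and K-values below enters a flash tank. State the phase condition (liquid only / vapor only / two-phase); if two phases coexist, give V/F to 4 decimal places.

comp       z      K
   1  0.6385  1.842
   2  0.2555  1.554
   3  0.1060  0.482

ΣzᵢKᵢ = 1.6243; Σzᵢ/Kᵢ = 0.7310.
Since Σzᵢ/Kᵢ < 1 the mixture is above its dew point — single vapor phase.

vapor only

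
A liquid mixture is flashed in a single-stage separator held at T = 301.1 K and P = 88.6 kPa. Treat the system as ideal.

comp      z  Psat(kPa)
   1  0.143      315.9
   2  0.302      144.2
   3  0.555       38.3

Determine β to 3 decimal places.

β = 0.280

Raoult's law: Kᵢ = Pᵢˢᵃᵗ/P = Pᵢˢᵃᵗ/88.6.
  K_1 = 315.9/88.6 = 3.56546, K_2 = 144.2/88.6 = 1.62754, K_3 = 38.3/88.6 = 0.43228
Rachford–Rice: g(β) = Σ zᵢ(Kᵢ−1)/(1+β(Kᵢ−1)) = 0.
Check two-phase: ΣzᵢKᵢ = 1.241 > 1 and Σzᵢ/Kᵢ = 1.510 > 1, so g(0) = 0.241 > 0 and g(1) = -0.510 < 0.
Newton–Raphson from β = 0.5:
  β = 0.500: g = -0.1350, g' = -0.598 → β = 0.274
  β = 0.274: g = 0.0038, g' = -0.662 → β = 0.280
Converged at β = 0.280.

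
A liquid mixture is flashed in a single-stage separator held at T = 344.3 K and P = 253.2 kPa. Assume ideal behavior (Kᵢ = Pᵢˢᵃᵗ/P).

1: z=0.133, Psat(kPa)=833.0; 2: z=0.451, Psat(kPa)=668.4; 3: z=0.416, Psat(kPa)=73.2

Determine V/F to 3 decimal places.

V/F = 0.586

Raoult's law: Kᵢ = Pᵢˢᵃᵗ/P = Pᵢˢᵃᵗ/253.2.
  K_1 = 833.0/253.2 = 3.28989, K_2 = 668.4/253.2 = 2.63981, K_3 = 73.2/253.2 = 0.28910
Material balance + equilibrium reduce to Σ zᵢ(Kᵢ−1)/(1+V/F(Kᵢ−1)) = 0.
Check two-phase: ΣzᵢKᵢ = 1.748 > 1 and Σzᵢ/Kᵢ = 1.650 > 1, so g(0) = 0.748 > 0 and g(1) = -0.650 < 0.
Newton–Raphson from V/F = 0.5:
  V/F = 0.500: g = 0.0895, g' = -1.024 → V/F = 0.587
  V/F = 0.587: g = -0.0013, g' = -1.061 → V/F = 0.586
Converged at V/F = 0.586.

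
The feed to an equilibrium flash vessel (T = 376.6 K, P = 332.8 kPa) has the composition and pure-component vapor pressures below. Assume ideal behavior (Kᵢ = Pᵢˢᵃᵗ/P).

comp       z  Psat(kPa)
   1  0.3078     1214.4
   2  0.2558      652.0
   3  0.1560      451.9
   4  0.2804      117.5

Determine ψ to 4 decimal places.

ψ = 0.8790

Raoult's law: Kᵢ = Pᵢˢᵃᵗ/P = Pᵢˢᵃᵗ/332.8.
  K_1 = 1214.4/332.8 = 3.649038, K_2 = 652.0/332.8 = 1.959135, K_3 = 451.9/332.8 = 1.357873, K_4 = 117.5/332.8 = 0.353065
Rachford–Rice: g(ψ) = Σ zᵢ(Kᵢ−1)/(1+ψ(Kᵢ−1)) = 0.
g(0) = ΣzᵢKᵢ − 1 = 0.9351 and g(1) = 1 − Σzᵢ/Kᵢ = -0.1240, so a root lies in (0, 1).
Iterate (Newton) starting at ψ = 0.5:
  ψ = 0.5000: g = 0.29582, g' = -0.7780 → ψ = 0.8802
  ψ = 0.8802: g = -0.00110, g' = -0.9084 → ψ = 0.8790
Converged at ψ = 0.8790.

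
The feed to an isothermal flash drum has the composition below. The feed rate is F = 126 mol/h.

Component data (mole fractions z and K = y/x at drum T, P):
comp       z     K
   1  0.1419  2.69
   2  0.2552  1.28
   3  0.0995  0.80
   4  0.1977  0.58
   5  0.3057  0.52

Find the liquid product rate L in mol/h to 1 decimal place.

L = 109.4 mol/h

Rachford–Rice: g(V/F) = Σ zᵢ(Kᵢ−1)/(1+V/F(Kᵢ−1)) = 0.
g(0) = ΣzᵢKᵢ − 1 = 0.0616 and g(1) = 1 − Σzᵢ/Kᵢ = -0.3052, so a root lies in (0, 1).
Newton iteration, V/F⁰ = 0.5:
  V/F = 0.5000: g = -0.12763, g' = -0.3172 → V/F = 0.0976
  V/F = 0.0976: g = 0.01458, g' = -0.4372 → V/F = 0.1310
  V/F = 0.1310: g = 0.00040, g' = -0.4138 → V/F = 0.1319
Converged at V/F = 0.1319.
Then V = V/F·F = 0.1319·126 = 16.6 mol/h and L = F − V = 109.4 mol/h.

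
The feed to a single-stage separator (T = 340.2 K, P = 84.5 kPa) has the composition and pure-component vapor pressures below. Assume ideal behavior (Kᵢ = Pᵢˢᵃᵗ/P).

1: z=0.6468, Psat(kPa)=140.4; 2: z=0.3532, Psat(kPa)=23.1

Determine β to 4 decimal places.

β = 0.3562

Raoult's law: Kᵢ = Pᵢˢᵃᵗ/P = Pᵢˢᵃᵗ/84.5.
  K_1 = 140.4/84.5 = 1.661538, K_2 = 23.1/84.5 = 0.273373
Binary case is linear: z₁(K₁−1)(1+β(K₂−1)) + z₂(K₂−1)(1+β(K₁−1)) = 0
⇒ β = [z₁(K₁−1)+z₂(K₂−1)] / [−(K₁−1)(K₂−1)] = 0.17124/0.48069 = 0.3562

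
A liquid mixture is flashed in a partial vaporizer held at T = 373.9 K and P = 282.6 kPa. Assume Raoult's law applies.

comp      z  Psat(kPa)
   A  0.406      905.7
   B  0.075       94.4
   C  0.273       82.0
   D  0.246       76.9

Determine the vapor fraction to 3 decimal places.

Raoult's law: Kᵢ = Pᵢˢᵃᵗ/P = Pᵢˢᵃᵗ/282.6.
  K_A = 905.7/282.6 = 3.20488, K_B = 94.4/282.6 = 0.33404, K_C = 82.0/282.6 = 0.29016, K_D = 76.9/282.6 = 0.27212
Rachford–Rice: g(ψ) = Σ zᵢ(Kᵢ−1)/(1+ψ(Kᵢ−1)) = 0.
Check two-phase: ΣzᵢKᵢ = 1.472 > 1 and Σzᵢ/Kᵢ = 2.196 > 1, so g(0) = 0.472 > 0 and g(1) = -1.196 < 0.
Newton–Raphson from ψ = 0.57:
  ψ = 0.570: g = -0.3153, g' = -1.243 → ψ = 0.316
  ψ = 0.316: g = -0.0183, g' = -1.187 → ψ = 0.301
Converged at ψ = 0.301.

ψ = 0.301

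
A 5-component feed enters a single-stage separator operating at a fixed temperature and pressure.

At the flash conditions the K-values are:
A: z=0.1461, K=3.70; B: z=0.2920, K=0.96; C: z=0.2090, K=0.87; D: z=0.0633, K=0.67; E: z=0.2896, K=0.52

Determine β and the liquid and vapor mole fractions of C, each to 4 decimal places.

Rachford–Rice: g(β) = Σ zᵢ(Kᵢ−1)/(1+β(Kᵢ−1)) = 0.
Feasibility: ΣzᵢKᵢ = 1.1957, Σzᵢ/Kᵢ = 1.2353 — both > 1, two phases present.
Newton–Raphson from β = 0.5:
  β = 0.5000: g = -0.08104, g' = -0.3228 → β = 0.2489
  β = 0.2489: g = 0.01540, g' = -0.4794 → β = 0.2811
  β = 0.2811: g = 0.00055, g' = -0.4461 → β = 0.2823
Converged at β = 0.2823.
Compositions from xᵢ = zᵢ/(1+β(Kᵢ−1)), yᵢ = Kᵢxᵢ:
  A: x = 0.0829, y = 0.3068
  B: x = 0.2953, y = 0.2835
  C: x = 0.2170, y = 0.1888
  D: x = 0.0698, y = 0.0468
  E: x = 0.3350, y = 0.1742

β = 0.2823, x_C = 0.2170, y_C = 0.1888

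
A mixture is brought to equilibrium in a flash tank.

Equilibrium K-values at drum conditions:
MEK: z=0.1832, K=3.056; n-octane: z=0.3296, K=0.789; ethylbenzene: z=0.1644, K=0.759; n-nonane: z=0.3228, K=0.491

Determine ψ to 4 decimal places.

ψ = 0.1449

Material balance + equilibrium reduce to Σ zᵢ(Kᵢ−1)/(1+ψ(Kᵢ−1)) = 0.
g(0) = ΣzᵢKᵢ − 1 = 0.1032 and g(1) = 1 − Σzᵢ/Kᵢ = -0.3517, so a root lies in (0, 1).
Iterate (Newton) starting at ψ = 0.5:
  ψ = 0.5000: g = -0.15746, g' = -0.3695 → ψ = 0.0738
  ψ = 0.0738: g = 0.04534, g' = -0.6991 → ψ = 0.1386
  ψ = 0.1386: g = 0.00370, g' = -0.5916 → ψ = 0.1449
Converged at ψ = 0.1449.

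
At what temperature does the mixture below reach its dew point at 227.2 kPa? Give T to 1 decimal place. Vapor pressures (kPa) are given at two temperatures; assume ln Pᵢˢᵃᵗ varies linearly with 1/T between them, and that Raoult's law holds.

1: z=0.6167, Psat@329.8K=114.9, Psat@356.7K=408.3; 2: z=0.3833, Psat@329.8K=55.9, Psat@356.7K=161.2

T = 353.6 K

Dew-point temperature: Σzᵢ·P/Pᵢˢᵃᵗ(T) = 1. Interpolate ln Pᵢˢᵃᵗ = aᵢ + bᵢ/T.
  T = 329.8 K: ΣzᵢP/Pᵢˢᵃᵗ = 2.7773
  T = 356.7 K: ΣzᵢP/Pᵢˢᵃᵗ = 0.8834
  T = 343.2 K: ΣzᵢP/Pᵢˢᵃᵗ = 1.5328
  T = 349.9 K: ΣzᵢP/Pᵢˢᵃᵗ = 1.1595
  T = 353.3 K: ΣzᵢP/Pᵢˢᵃᵗ = 1.0107
  T = 355.0 K: ΣzᵢP/Pᵢˢᵃᵗ = 0.9446
Interpolating between 353.3 K and 355.0 K gives T ≈ 353.6 K.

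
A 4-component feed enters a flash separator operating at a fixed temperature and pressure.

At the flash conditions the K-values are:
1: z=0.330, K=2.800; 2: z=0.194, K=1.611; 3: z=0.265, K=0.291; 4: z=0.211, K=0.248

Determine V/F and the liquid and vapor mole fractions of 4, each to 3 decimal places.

V/F = 0.346, x_4 = 0.285, y_4 = 0.071

Rachford–Rice: g(V/F) = Σ zᵢ(Kᵢ−1)/(1+V/F(Kᵢ−1)) = 0.
Check two-phase: ΣzᵢKᵢ = 1.366 > 1 and Σzᵢ/Kᵢ = 2.000 > 1, so g(0) = 0.366 > 0 and g(1) = -1.000 < 0.
Iterate (Newton) starting at V/F = 0.5:
  V/F = 0.500: g = -0.1419, g' = -0.965 → V/F = 0.353
  V/F = 0.353: g = -0.0058, g' = -0.907 → V/F = 0.346
Converged at V/F = 0.346.
Compositions from xᵢ = zᵢ/(1+V/F(Kᵢ−1)), yᵢ = Kᵢxᵢ:
  1: x = 0.203, y = 0.569
  2: x = 0.160, y = 0.258
  3: x = 0.351, y = 0.102
  4: x = 0.285, y = 0.071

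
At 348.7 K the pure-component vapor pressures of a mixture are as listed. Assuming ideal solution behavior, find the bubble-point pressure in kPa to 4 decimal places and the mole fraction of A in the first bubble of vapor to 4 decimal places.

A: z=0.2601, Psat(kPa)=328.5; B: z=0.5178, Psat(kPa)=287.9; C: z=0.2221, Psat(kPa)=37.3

At the bubble point ψ → 0, so ΣzᵢKᵢ = 1 with Kᵢ = Pᵢˢᵃᵗ/P ⇒ P = ΣzᵢPᵢˢᵃᵗ.
P = 0.2601·328.5 + 0.5178·287.9 + 0.2221·37.3 = 242.8018 kPa
yᵢ = zᵢPᵢˢᵃᵗ/P ⇒ y_A = 0.2601·328.5/242.8018 = 0.3519

Pbub = 242.8018 kPa, y_A = 0.3519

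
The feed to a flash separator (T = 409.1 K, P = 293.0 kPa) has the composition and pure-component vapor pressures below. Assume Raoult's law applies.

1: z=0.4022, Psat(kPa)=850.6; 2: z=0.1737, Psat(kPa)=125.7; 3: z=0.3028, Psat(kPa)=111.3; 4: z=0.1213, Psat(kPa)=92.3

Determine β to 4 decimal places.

β = 0.3349

Raoult's law: Kᵢ = Pᵢˢᵃᵗ/P = Pᵢˢᵃᵗ/293.0.
  K_1 = 850.6/293.0 = 2.903072, K_2 = 125.7/293.0 = 0.429010, K_3 = 111.3/293.0 = 0.379863, K_4 = 92.3/293.0 = 0.315017
Let β = V/F and solve Σ zᵢ(Kᵢ−1)/(1+β(Kᵢ−1)) = 0.
g(0) = ΣzᵢKᵢ − 1 = 0.3954 and g(1) = 1 − Σzᵢ/Kᵢ = -0.7256, so a root lies in (0, 1).
Newton iteration, β⁰ = 0.5:
  β = 0.5000: g = -0.14514, g' = -0.8697 → β = 0.3331
  β = 0.3331: g = 0.00165, g' = -0.9125 → β = 0.3349
Converged at β = 0.3349.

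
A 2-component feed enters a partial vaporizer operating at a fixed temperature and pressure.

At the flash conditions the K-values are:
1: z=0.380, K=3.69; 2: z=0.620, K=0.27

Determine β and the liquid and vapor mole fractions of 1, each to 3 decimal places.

β = 0.290, x_1 = 0.213, y_1 = 0.788

Rachford–Rice: g(β) = Σ zᵢ(Kᵢ−1)/(1+β(Kᵢ−1)) = 0.
Feasibility: ΣzᵢKᵢ = 1.570, Σzᵢ/Kᵢ = 2.399 — both > 1, two phases present.
Binary case is linear: z₁(K₁−1)(1+β(K₂−1)) + z₂(K₂−1)(1+β(K₁−1)) = 0
⇒ β = [z₁(K₁−1)+z₂(K₂−1)] / [−(K₁−1)(K₂−1)] = 0.5696/1.9637 = 0.290
Compositions from xᵢ = zᵢ/(1+β(Kᵢ−1)), yᵢ = Kᵢxᵢ:
  1: x = 0.213, y = 0.788
  2: x = 0.787, y = 0.212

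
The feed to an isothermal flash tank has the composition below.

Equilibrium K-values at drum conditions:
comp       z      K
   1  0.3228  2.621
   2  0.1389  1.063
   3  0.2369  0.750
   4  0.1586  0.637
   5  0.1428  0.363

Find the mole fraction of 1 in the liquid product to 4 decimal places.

Material balance + equilibrium reduce to Σ zᵢ(Kᵢ−1)/(1+β(Kᵢ−1)) = 0.
g(0) = ΣzᵢKᵢ − 1 = 0.3242 and g(1) = 1 − Σzᵢ/Kᵢ = -0.2121, so a root lies in (0, 1).
Newton iteration, β⁰ = 0.61:
  β = 0.6100: g = -0.02107, g' = -0.4250 → β = 0.5604
  β = 0.5604: g = 0.00002, g' = -0.4265 → β = 0.5605
Converged at β = 0.5605.
Compositions from xᵢ = zᵢ/(1+β(Kᵢ−1)), yᵢ = Kᵢxᵢ:
  1: x = 0.1691, y = 0.4433
  2: x = 0.1342, y = 0.1426
  3: x = 0.2755, y = 0.2066
  4: x = 0.1991, y = 0.1268
  5: x = 0.2221, y = 0.0806

x_1 = 0.1691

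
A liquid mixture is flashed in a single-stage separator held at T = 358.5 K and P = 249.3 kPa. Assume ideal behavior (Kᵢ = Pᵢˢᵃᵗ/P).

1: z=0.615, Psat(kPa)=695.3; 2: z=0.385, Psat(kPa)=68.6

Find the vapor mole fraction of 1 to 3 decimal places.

y_1 = 0.804

Raoult's law: Kᵢ = Pᵢˢᵃᵗ/P = Pᵢˢᵃᵗ/249.3.
  K_1 = 695.3/249.3 = 2.78901, K_2 = 68.6/249.3 = 0.27517
Material balance + equilibrium reduce to Σ zᵢ(Kᵢ−1)/(1+ψ(Kᵢ−1)) = 0.
Check two-phase: ΣzᵢKᵢ = 1.821 > 1 and Σzᵢ/Kᵢ = 1.620 > 1, so g(0) = 0.821 > 0 and g(1) = -0.620 < 0.
Iterate (Newton) starting at ψ = 0.5:
  ψ = 0.500: g = 0.1431, g' = -1.046 → ψ = 0.637
  ψ = 0.637: g = -0.0040, g' = -1.128 → ψ = 0.633
Converged at ψ = 0.633.
Compositions from xᵢ = zᵢ/(1+ψ(Kᵢ−1)), yᵢ = Kᵢxᵢ:
  1: x = 0.288, y = 0.804
  2: x = 0.712, y = 0.196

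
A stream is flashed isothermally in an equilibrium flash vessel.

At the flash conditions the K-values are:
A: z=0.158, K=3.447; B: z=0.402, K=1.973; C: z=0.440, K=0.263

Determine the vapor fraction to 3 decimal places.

Newton–Raphson from ψ = 0.5:
  ψ = 0.500: g = -0.0765, g' = -0.963 → ψ = 0.421
  ψ = 0.421: g = -0.0018, g' = -0.923 → ψ = 0.419
Converged at ψ = 0.419.

ψ = 0.419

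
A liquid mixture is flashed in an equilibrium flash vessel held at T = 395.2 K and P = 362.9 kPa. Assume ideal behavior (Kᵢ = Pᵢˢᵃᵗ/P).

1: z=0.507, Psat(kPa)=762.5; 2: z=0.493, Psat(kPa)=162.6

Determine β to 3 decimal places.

β = 0.471

Raoult's law: Kᵢ = Pᵢˢᵃᵗ/P = Pᵢˢᵃᵗ/362.9.
  K_1 = 762.5/362.9 = 2.10113, K_2 = 162.6/362.9 = 0.44806
Material balance + equilibrium reduce to Σ zᵢ(Kᵢ−1)/(1+β(Kᵢ−1)) = 0.
g(0) = ΣzᵢKᵢ − 1 = 0.286 and g(1) = 1 − Σzᵢ/Kᵢ = -0.342, so a root lies in (0, 1).
Binary case is linear: z₁(K₁−1)(1+β(K₂−1)) + z₂(K₂−1)(1+β(K₁−1)) = 0
⇒ β = [z₁(K₁−1)+z₂(K₂−1)] / [−(K₁−1)(K₂−1)] = 0.2862/0.6078 = 0.471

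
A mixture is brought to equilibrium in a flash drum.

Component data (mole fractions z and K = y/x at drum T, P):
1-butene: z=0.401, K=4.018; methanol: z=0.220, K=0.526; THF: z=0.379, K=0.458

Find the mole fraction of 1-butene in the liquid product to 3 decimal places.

x_1-butene = 0.146

Let ψ = V/F and solve Σ zᵢ(Kᵢ−1)/(1+ψ(Kᵢ−1)) = 0.
Check two-phase: ΣzᵢKᵢ = 1.901 > 1 and Σzᵢ/Kᵢ = 1.346 > 1, so g(0) = 0.901 > 0 and g(1) = -0.346 < 0.
Newton iteration, ψ⁰ = 0.5:
  ψ = 0.500: g = 0.0639, g' = -0.875 → ψ = 0.573
  ψ = 0.573: g = 0.0023, g' = -0.818 → ψ = 0.576
Converged at ψ = 0.576.
Compositions from xᵢ = zᵢ/(1+ψ(Kᵢ−1)), yᵢ = Kᵢxᵢ:
  1-butene: x = 0.146, y = 0.589
  methanol: x = 0.303, y = 0.159
  THF: x = 0.551, y = 0.252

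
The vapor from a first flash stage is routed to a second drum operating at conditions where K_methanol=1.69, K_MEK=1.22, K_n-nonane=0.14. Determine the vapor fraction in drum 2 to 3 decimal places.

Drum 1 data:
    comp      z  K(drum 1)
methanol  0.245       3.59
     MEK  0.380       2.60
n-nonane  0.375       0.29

V/F (drum 2) = 0.376

Drum 1:
Iterate (Newton) starting at ψ₁ = 0.5:
  ψ₁ = 0.500: g = 0.2015, g' = -1.067 → ψ₁ = 0.689
  ψ₁ = 0.689: g = -0.0040, g' = -1.156 → ψ₁ = 0.685
Converged at ψ₁ = 0.685.
Drum-1 compositions:
  methanol: x = 0.088, y = 0.317
  MEK: x = 0.181, y = 0.471
  n-nonane: x = 0.730, y = 0.212
Drum-2 feed = drum-1 vapor: z₂ = (0.3169, 0.4712, 0.2118).
Drum 2:
Material balance + equilibrium reduce to Σ zᵢ(Kᵢ−1)/(1+ψ₂(Kᵢ−1)) = 0.
Check two-phase: ΣzᵢKᵢ = 1.140 > 1 and Σzᵢ/Kᵢ = 2.087 > 1, so g(0) = 0.140 > 0 and g(1) = -1.087 < 0.
Iterate (Newton) starting at ψ₂ = 0.51:
  ψ₂ = 0.510: g = -0.0695, g' = -0.598 → ψ₂ = 0.394
  ψ₂ = 0.394: g = -0.0081, g' = -0.471 → ψ₂ = 0.377
  ψ₂ = 0.377: g = -0.0001, g' = -0.457 → ψ₂ = 0.376
Converged at ψ₂ = 0.376.
  methanol: x = 0.252, y = 0.425
  MEK: x = 0.435, y = 0.531
  n-nonane: x = 0.313, y = 0.044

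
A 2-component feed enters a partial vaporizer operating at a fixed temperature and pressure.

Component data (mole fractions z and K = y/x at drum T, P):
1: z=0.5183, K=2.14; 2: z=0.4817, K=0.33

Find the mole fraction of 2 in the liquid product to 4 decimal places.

Binary case is linear: z₁(K₁−1)(1+ψ(K₂−1)) + z₂(K₂−1)(1+ψ(K₁−1)) = 0
⇒ ψ = [z₁(K₁−1)+z₂(K₂−1)] / [−(K₁−1)(K₂−1)] = 0.26812/0.76380 = 0.3510
Compositions from xᵢ = zᵢ/(1+ψ(Kᵢ−1)), yᵢ = Kᵢxᵢ:
  1: x = 0.3702, y = 0.7922
  2: x = 0.6298, y = 0.2078

x_2 = 0.6298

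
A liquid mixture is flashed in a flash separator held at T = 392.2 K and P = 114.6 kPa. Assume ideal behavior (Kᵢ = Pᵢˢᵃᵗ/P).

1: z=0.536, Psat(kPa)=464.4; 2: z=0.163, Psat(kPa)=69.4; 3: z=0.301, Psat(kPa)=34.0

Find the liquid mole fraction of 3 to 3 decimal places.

x_3 = 0.605

Raoult's law: Kᵢ = Pᵢˢᵃᵗ/P = Pᵢˢᵃᵗ/114.6.
  K_1 = 464.4/114.6 = 4.05236, K_2 = 69.4/114.6 = 0.60558, K_3 = 34.0/114.6 = 0.29668
Rachford–Rice: g(ψ) = Σ zᵢ(Kᵢ−1)/(1+ψ(Kᵢ−1)) = 0.
Check two-phase: ΣzᵢKᵢ = 2.360 > 1 and Σzᵢ/Kᵢ = 1.416 > 1, so g(0) = 1.360 > 0 and g(1) = -0.416 < 0.
Newton–Raphson from ψ = 0.51:
  ψ = 0.510: g = 0.2293, g' = -1.166 → ψ = 0.707
  ψ = 0.707: g = 0.0082, g' = -1.138 → ψ = 0.714
Converged at ψ = 0.714.
Compositions from xᵢ = zᵢ/(1+ψ(Kᵢ−1)), yᵢ = Kᵢxᵢ:
  1: x = 0.169, y = 0.683
  2: x = 0.227, y = 0.137
  3: x = 0.605, y = 0.179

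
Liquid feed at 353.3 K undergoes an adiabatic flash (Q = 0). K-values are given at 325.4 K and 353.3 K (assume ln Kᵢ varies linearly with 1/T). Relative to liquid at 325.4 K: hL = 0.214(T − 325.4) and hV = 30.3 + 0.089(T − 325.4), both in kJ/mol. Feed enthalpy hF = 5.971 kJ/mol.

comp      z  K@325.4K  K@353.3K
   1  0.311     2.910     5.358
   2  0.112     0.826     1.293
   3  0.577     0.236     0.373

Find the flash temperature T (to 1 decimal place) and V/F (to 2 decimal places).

Adiabatic flash: solve Rachford–Rice at each trial T, then check hF = ψ·hV(T) + (1−ψ)·hL(T).
  T = 325.4 K: K = (2.910, 0.826, 0.236), RR gives ψ = 0.101, H_out = 3.071 kJ/mol
  T = 353.3 K: K = (5.358, 1.293, 0.373), RR gives ψ = 0.435, H_out = 17.627 kJ/mol
  T = 339.4 K: K = (4.003, 1.044, 0.300), RR gives ψ = 0.288, H_out = 11.208 kJ/mol
  T = 332.4 K: K = (3.424, 0.931, 0.267), RR gives ψ = 0.203, H_out = 7.478 kJ/mol
  T = 328.9 K: K = (3.159, 0.877, 0.251), RR gives ψ = 0.155, H_out = 5.384 kJ/mol
  T = 330.6 K: K = (3.286, 0.903, 0.259), RR gives ψ = 0.179, H_out = 6.425 kJ/mol
  T = 329.8 K: K = (3.226, 0.891, 0.255), RR gives ψ = 0.168, H_out = 5.941 kJ/mol
Linear interpolation between T = 329.8 (H_out = 5.941) and T = 330.6 (H_out = 6.425) on hF = 5.971 gives T ≈ 329.8 K, at which ψ = 0.17.

T = 329.8 K, V/F = 0.17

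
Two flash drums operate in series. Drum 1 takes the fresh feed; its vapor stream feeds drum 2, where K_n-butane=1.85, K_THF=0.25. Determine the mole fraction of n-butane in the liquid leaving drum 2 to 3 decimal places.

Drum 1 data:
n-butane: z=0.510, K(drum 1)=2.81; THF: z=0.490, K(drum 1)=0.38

x_n-butane (drum 2) = 0.469

Drum 1:
Binary case is linear: z₁(K₁−1)(1+ψ₁(K₂−1)) + z₂(K₂−1)(1+ψ₁(K₁−1)) = 0
⇒ ψ₁ = [z₁(K₁−1)+z₂(K₂−1)] / [−(K₁−1)(K₂−1)] = 0.6193/1.1222 = 0.552
Drum-1 compositions:
  n-butane: x = 0.255, y = 0.717
  THF: x = 0.745, y = 0.283
Drum-2 feed = drum-1 vapor: z₂ = (0.7170, 0.2830).
Drum 2:
Rachford–Rice: g(ψ₂) = Σ zᵢ(Kᵢ−1)/(1+ψ₂(Kᵢ−1)) = 0.
Check two-phase: ΣzᵢKᵢ = 1.397 > 1 and Σzᵢ/Kᵢ = 1.520 > 1, so g(0) = 0.397 > 0 and g(1) = -0.520 < 0.
Newton iteration, ψ₂⁰ = 0.5:
  ψ₂ = 0.500: g = 0.0880, g' = -0.663 → ψ₂ = 0.633
  ψ₂ = 0.633: g = -0.0078, g' = -0.796 → ψ₂ = 0.623
Converged at ψ₂ = 0.623.
  n-butane: x = 0.469, y = 0.867
  THF: x = 0.531, y = 0.133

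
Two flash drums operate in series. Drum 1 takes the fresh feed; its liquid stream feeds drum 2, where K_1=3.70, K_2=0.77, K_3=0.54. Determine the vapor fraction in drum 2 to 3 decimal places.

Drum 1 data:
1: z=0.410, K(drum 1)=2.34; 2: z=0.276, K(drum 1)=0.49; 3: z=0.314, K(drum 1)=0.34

V/F (drum 2) = 0.583

Drum 1:
Material balance + equilibrium reduce to Σ zᵢ(Kᵢ−1)/(1+ψ₁(Kᵢ−1)) = 0.
Feasibility: ΣzᵢKᵢ = 1.201, Σzᵢ/Kᵢ = 1.662 — both > 1, two phases present.
Newton–Raphson from ψ₁ = 0.5:
  ψ₁ = 0.500: g = -0.1693, g' = -0.698 → ψ₁ = 0.257
  ψ₁ = 0.257: g = -0.0032, g' = -0.701 → ψ₁ = 0.253
Converged at ψ₁ = 0.253.
Drum-1 compositions:
  1: x = 0.306, y = 0.717
  2: x = 0.317, y = 0.155
  3: x = 0.377, y = 0.128
Drum-2 feed = drum-1 liquid: z₂ = (0.3062, 0.3169, 0.3769).
Drum 2:
Rachford–Rice: g(ψ₂) = Σ zᵢ(Kᵢ−1)/(1+ψ₂(Kᵢ−1)) = 0.
g(0) = ΣzᵢKᵢ − 1 = 0.581 and g(1) = 1 − Σzᵢ/Kᵢ = -0.192, so a root lies in (0, 1).
Newton–Raphson from ψ₂ = 0.5:
  ψ₂ = 0.500: g = 0.0443, g' = -0.560 → ψ₂ = 0.579
  ψ₂ = 0.579: g = 0.0021, g' = -0.510 → ψ₂ = 0.583
Converged at ψ₂ = 0.583.
  1: x = 0.119, y = 0.440
  2: x = 0.366, y = 0.282
  3: x = 0.515, y = 0.278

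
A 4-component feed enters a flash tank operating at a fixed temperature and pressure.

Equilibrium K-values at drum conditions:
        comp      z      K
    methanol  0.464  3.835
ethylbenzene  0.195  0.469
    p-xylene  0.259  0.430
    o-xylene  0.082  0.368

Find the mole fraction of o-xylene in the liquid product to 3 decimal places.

x_o-xylene = 0.136

Iterate (Newton) starting at β = 0.5:
  β = 0.500: g = 0.1209, g' = -0.975 → β = 0.624
  β = 0.624: g = 0.0054, g' = -0.901 → β = 0.630
Converged at β = 0.630.
Compositions from xᵢ = zᵢ/(1+β(Kᵢ−1)), yᵢ = Kᵢxᵢ:
  methanol: x = 0.167, y = 0.639
  ethylbenzene: x = 0.293, y = 0.137
  p-xylene: x = 0.404, y = 0.174
  o-xylene: x = 0.136, y = 0.050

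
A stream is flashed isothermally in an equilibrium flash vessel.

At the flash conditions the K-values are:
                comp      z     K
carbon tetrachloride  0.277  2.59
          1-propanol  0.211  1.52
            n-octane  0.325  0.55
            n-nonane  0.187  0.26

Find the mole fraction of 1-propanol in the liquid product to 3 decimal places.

x_1-propanol = 0.177

Material balance + equilibrium reduce to Σ zᵢ(Kᵢ−1)/(1+V/F(Kᵢ−1)) = 0.
Check two-phase: ΣzᵢKᵢ = 1.266 > 1 and Σzᵢ/Kᵢ = 1.556 > 1, so g(0) = 0.266 > 0 and g(1) = -0.556 < 0.
Newton–Raphson from V/F = 0.5:
  V/F = 0.500: g = -0.0759, g' = -0.621 → V/F = 0.378
  V/F = 0.378: g = -0.0014, g' = -0.606 → V/F = 0.375
Converged at V/F = 0.375.
Compositions from xᵢ = zᵢ/(1+V/F(Kᵢ−1)), yᵢ = Kᵢxᵢ:
  carbon tetrachloride: x = 0.173, y = 0.449
  1-propanol: x = 0.177, y = 0.268
  n-octane: x = 0.391, y = 0.215
  n-nonane: x = 0.259, y = 0.067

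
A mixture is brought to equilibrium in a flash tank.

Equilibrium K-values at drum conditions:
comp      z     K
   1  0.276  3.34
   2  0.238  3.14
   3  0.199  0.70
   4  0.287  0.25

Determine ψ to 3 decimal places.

ψ = 0.626

Material balance + equilibrium reduce to Σ zᵢ(Kᵢ−1)/(1+ψ(Kᵢ−1)) = 0.
Feasibility: ΣzᵢKᵢ = 1.880, Σzᵢ/Kᵢ = 1.591 — both > 1, two phases present.
Iterate (Newton) starting at ψ = 0.5:
  ψ = 0.500: g = 0.1290, g' = -1.013 → ψ = 0.627
  ψ = 0.627: g = -0.0009, g' = -1.050 → ψ = 0.626
Converged at ψ = 0.626.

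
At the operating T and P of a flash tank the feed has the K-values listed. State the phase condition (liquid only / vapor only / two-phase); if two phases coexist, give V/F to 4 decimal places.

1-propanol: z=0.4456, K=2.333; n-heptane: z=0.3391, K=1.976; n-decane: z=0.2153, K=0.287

ΣzᵢKᵢ = 1.7714; Σzᵢ/Kᵢ = 1.1128.
Both exceed 1, so a two-phase solution exists.
Let ψ = V/F and solve Σ zᵢ(Kᵢ−1)/(1+ψ(Kᵢ−1)) = 0.
Newton iteration, ψ⁰ = 0.5:
  ψ = 0.5000: g = 0.34029, g' = -0.6953 → ψ = 0.9894
  ψ = 0.9894: g = -0.09665, g' = -1.4924 → ψ = 0.9247
  ψ = 0.9247: g = -0.01052, g' = -1.1909 → ψ = 0.9158
  ψ = 0.9158: g = -0.00014, g' = -1.1595 → ψ = 0.9157
Converged at ψ = 0.9157.

two-phase, V/F = 0.9157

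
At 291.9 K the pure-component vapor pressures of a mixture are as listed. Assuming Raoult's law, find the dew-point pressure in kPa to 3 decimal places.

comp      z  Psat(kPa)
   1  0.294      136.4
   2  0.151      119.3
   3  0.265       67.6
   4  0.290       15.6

At the dew point ψ → 1, so Σzᵢ/Kᵢ = 1 with Kᵢ = Pᵢˢᵃᵗ/P ⇒ 1/P = Σzᵢ/Pᵢˢᵃᵗ.
1/P = 0.294/136.4 + 0.151/119.3 + 0.265/67.6 + 0.290/15.6 = 0.025931 ⇒ P = 38.564 kPa

Pdew = 38.564 kPa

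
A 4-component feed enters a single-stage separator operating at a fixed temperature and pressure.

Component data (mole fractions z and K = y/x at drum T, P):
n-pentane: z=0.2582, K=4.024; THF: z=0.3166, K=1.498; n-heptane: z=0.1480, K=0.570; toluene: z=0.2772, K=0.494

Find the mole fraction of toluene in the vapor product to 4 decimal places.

y_toluene = 0.2334

Material balance + equilibrium reduce to Σ zᵢ(Kᵢ−1)/(1+β(Kᵢ−1)) = 0.
Feasibility: ΣzᵢKᵢ = 1.7346, Σzᵢ/Kᵢ = 1.0963 — both > 1, two phases present.
Newton iteration, β⁰ = 0.5:
  β = 0.5000: g = 0.16822, g' = -0.5961 → β = 0.7822
  β = 0.7822: g = 0.01744, g' = -0.5057 → β = 0.8167
Converged at β = 0.8167.
Compositions from xᵢ = zᵢ/(1+β(Kᵢ−1)), yᵢ = Kᵢxᵢ:
  n-pentane: x = 0.0744, y = 0.2995
  THF: x = 0.2251, y = 0.3371
  n-heptane: x = 0.2281, y = 0.1300
  toluene: x = 0.4724, y = 0.2334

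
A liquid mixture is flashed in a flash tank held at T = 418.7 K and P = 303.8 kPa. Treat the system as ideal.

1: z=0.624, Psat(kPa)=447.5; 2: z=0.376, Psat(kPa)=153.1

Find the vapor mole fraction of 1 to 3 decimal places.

y_1 = 0.754

Raoult's law: Kᵢ = Pᵢˢᵃᵗ/P = Pᵢˢᵃᵗ/303.8.
  K_1 = 447.5/303.8 = 1.47301, K_2 = 153.1/303.8 = 0.50395
Rachford–Rice: g(ψ) = Σ zᵢ(Kᵢ−1)/(1+ψ(Kᵢ−1)) = 0.
g(0) = ΣzᵢKᵢ − 1 = 0.109 and g(1) = 1 − Σzᵢ/Kᵢ = -0.170, so a root lies in (0, 1).
Binary case is linear: z₁(K₁−1)(1+ψ(K₂−1)) + z₂(K₂−1)(1+ψ(K₁−1)) = 0
⇒ ψ = [z₁(K₁−1)+z₂(K₂−1)] / [−(K₁−1)(K₂−1)] = 0.1086/0.2346 = 0.463
Compositions from xᵢ = zᵢ/(1+ψ(Kᵢ−1)), yᵢ = Kᵢxᵢ:
  1: x = 0.512, y = 0.754
  2: x = 0.488, y = 0.246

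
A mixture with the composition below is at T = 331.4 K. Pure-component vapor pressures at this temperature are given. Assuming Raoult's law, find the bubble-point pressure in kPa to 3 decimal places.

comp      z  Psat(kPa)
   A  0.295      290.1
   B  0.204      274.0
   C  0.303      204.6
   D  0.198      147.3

Pbub = 232.635 kPa

At the bubble point ψ → 0, so ΣzᵢKᵢ = 1 with Kᵢ = Pᵢˢᵃᵗ/P ⇒ P = ΣzᵢPᵢˢᵃᵗ.
P = 0.295·290.1 + 0.204·274.0 + 0.303·204.6 + 0.198·147.3 = 232.635 kPa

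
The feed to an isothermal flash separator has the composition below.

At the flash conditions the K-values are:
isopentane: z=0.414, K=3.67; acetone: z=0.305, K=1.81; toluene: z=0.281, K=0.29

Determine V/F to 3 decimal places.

Rachford–Rice: g(V/F) = Σ zᵢ(Kᵢ−1)/(1+V/F(Kᵢ−1)) = 0.
g(0) = ΣzᵢKᵢ − 1 = 1.153 and g(1) = 1 − Σzᵢ/Kᵢ = -0.250, so a root lies in (0, 1).
Iterate (Newton) starting at V/F = 0.39:
  V/F = 0.390: g = 0.4533, g' = -1.095 → V/F = 0.804
  V/F = 0.804: g = 0.0359, g' = -1.141 → V/F = 0.836
  V/F = 0.836: g = -0.0011, g' = -1.210 → V/F = 0.835
Converged at V/F = 0.835.

V/F = 0.835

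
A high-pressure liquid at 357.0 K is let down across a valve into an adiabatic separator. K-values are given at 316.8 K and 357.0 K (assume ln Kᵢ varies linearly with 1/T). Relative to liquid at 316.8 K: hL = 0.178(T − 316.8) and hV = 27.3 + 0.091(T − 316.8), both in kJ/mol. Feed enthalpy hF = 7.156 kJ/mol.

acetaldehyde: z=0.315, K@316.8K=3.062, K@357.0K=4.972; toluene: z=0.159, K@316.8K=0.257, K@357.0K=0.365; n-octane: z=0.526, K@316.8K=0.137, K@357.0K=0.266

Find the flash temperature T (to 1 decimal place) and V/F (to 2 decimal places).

Adiabatic flash: solve Rachford–Rice at each trial T, then check hF = ψ·hV(T) + (1−ψ)·hL(T).
  T = 316.8 K: K = (3.062, 0.257, 0.137), RR gives ψ = 0.045, H_out = 1.226 kJ/mol
  T = 357.0 K: K = (4.972, 0.365, 0.266), RR gives ψ = 0.270, H_out = 13.587 kJ/mol
  T = 336.9 K: K = (3.959, 0.309, 0.195), RR gives ψ = 0.173, H_out = 7.993 kJ/mol
  T = 326.9 K: K = (3.498, 0.283, 0.164), RR gives ψ = 0.115, H_out = 4.846 kJ/mol
  T = 331.9 K: K = (3.724, 0.296, 0.179), RR gives ψ = 0.145, H_out = 6.462 kJ/mol
  T = 334.4 K: K = (3.841, 0.303, 0.187), RR gives ψ = 0.159, H_out = 7.237 kJ/mol
  T = 333.1 K: K = (3.780, 0.299, 0.183), RR gives ψ = 0.152, H_out = 6.837 kJ/mol
Linear interpolation between T = 333.1 (H_out = 6.837) and T = 334.4 (H_out = 7.237) on hF = 7.156 gives T ≈ 334.1 K, at which ψ = 0.16.

T = 334.1 K, V/F = 0.16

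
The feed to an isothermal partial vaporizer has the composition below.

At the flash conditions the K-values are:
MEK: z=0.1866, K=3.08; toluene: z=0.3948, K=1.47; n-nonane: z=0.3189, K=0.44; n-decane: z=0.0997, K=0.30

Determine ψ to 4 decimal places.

Newton iteration, ψ⁰ = 0.43:
  ψ = 0.4300: g = 0.02417, g' = -0.5588 → ψ = 0.4733
Converged at ψ = 0.4733.

ψ = 0.4733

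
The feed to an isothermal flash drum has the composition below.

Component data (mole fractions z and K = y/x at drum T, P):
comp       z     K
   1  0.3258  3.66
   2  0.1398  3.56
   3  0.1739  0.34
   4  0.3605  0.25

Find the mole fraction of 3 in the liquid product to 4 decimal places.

Let ψ = V/F and solve Σ zᵢ(Kᵢ−1)/(1+ψ(Kᵢ−1)) = 0.
Feasibility: ΣzᵢKᵢ = 1.8394, Σzᵢ/Kᵢ = 2.0818 — both > 1, two phases present.
Newton iteration, ψ⁰ = 0.5:
  ψ = 0.5000: g = -0.07499, g' = -1.2887 → ψ = 0.4418
Converged at ψ = 0.4418.
Compositions from xᵢ = zᵢ/(1+ψ(Kᵢ−1)), yᵢ = Kᵢxᵢ:
  1: x = 0.1498, y = 0.5482
  2: x = 0.0656, y = 0.2335
  3: x = 0.2455, y = 0.0835
  4: x = 0.5391, y = 0.1348

x_3 = 0.2455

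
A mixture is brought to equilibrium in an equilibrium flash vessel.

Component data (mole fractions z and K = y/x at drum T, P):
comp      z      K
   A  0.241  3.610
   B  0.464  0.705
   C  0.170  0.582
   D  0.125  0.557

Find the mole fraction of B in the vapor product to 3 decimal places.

Let β = V/F and solve Σ zᵢ(Kᵢ−1)/(1+β(Kᵢ−1)) = 0.
g(0) = ΣzᵢKᵢ − 1 = 0.366 and g(1) = 1 − Σzᵢ/Kᵢ = -0.241, so a root lies in (0, 1).
Iterate (Newton) starting at β = 0.64:
  β = 0.640: g = -0.1075, g' = -0.395 → β = 0.368
  β = 0.368: g = 0.0173, g' = -0.555 → β = 0.399
  β = 0.399: g = 0.0005, g' = -0.525 → β = 0.400
Converged at β = 0.400.
Compositions from xᵢ = zᵢ/(1+β(Kᵢ−1)), yᵢ = Kᵢxᵢ:
  A: x = 0.118, y = 0.426
  B: x = 0.526, y = 0.371
  C: x = 0.204, y = 0.119
  D: x = 0.152, y = 0.085

y_B = 0.371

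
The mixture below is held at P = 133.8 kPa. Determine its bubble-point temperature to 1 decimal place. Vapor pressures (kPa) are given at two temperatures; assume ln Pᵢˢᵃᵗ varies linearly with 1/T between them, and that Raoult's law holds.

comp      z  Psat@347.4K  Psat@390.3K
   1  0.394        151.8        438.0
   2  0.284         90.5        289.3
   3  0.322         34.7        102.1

Bubble-point temperature: ΣzᵢPᵢˢᵃᵗ(T) = P. Interpolate ln Pᵢˢᵃᵗ = aᵢ + bᵢ/T.
  T = 347.4 K: ΣzᵢPᵢˢᵃᵗ = 96.68 kPa
  T = 390.3 K: ΣzᵢPᵢˢᵃᵗ = 287.61 kPa
  T = 368.9 K: ΣzᵢPᵢˢᵃᵗ = 172.30 kPa
  T = 358.1 K: ΣzᵢPᵢˢᵃᵗ = 130.01 kPa
  T = 363.5 K: ΣzᵢPᵢˢᵃᵗ = 149.98 kPa
  T = 360.8 K: ΣzᵢPᵢˢᵃᵗ = 139.71 kPa
Interpolating between 358.1 K and 360.8 K gives T ≈ 359.2 K.

T = 359.2 K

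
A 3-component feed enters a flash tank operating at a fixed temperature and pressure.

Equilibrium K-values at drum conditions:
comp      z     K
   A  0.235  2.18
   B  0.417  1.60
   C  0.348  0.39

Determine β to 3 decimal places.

β = 0.622

Material balance + equilibrium reduce to Σ zᵢ(Kᵢ−1)/(1+β(Kᵢ−1)) = 0.
Feasibility: ΣzᵢKᵢ = 1.315, Σzᵢ/Kᵢ = 1.261 — both > 1, two phases present.
Newton iteration, β⁰ = 0.64:
  β = 0.640: g = -0.0095, g' = -0.533 → β = 0.622
Converged at β = 0.622.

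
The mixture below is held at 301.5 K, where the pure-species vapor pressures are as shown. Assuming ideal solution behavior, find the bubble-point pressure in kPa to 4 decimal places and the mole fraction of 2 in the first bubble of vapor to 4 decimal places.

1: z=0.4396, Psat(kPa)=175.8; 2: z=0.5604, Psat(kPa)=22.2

Pbub = 89.7226 kPa, y_2 = 0.1387

At the bubble point ψ → 0, so ΣzᵢKᵢ = 1 with Kᵢ = Pᵢˢᵃᵗ/P ⇒ P = ΣzᵢPᵢˢᵃᵗ.
P = 0.4396·175.8 + 0.5604·22.2 = 89.7226 kPa
yᵢ = zᵢPᵢˢᵃᵗ/P ⇒ y_2 = 0.5604·22.2/89.7226 = 0.1387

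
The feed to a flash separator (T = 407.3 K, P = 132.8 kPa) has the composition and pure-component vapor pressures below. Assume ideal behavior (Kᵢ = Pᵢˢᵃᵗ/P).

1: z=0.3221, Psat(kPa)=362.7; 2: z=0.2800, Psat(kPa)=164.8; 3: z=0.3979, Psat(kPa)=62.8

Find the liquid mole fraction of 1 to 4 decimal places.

x_1 = 0.1511

Raoult's law: Kᵢ = Pᵢˢᵃᵗ/P = Pᵢˢᵃᵗ/132.8.
  K_1 = 362.7/132.8 = 2.731175, K_2 = 164.8/132.8 = 1.240964, K_3 = 62.8/132.8 = 0.472892
Material balance + equilibrium reduce to Σ zᵢ(Kᵢ−1)/(1+ψ(Kᵢ−1)) = 0.
Feasibility: ΣzᵢKᵢ = 1.4153, Σzᵢ/Kᵢ = 1.1850 — both > 1, two phases present.
Newton iteration, ψ⁰ = 0.5:
  ψ = 0.5000: g = 0.07431, g' = -0.4941 → ψ = 0.6504
  ψ = 0.6504: g = 0.00147, g' = -0.4817 → ψ = 0.6534
Converged at ψ = 0.6534.
Compositions from xᵢ = zᵢ/(1+ψ(Kᵢ−1)), yᵢ = Kᵢxᵢ:
  1: x = 0.1511, y = 0.4128
  2: x = 0.2419, y = 0.3002
  3: x = 0.6070, y = 0.2870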